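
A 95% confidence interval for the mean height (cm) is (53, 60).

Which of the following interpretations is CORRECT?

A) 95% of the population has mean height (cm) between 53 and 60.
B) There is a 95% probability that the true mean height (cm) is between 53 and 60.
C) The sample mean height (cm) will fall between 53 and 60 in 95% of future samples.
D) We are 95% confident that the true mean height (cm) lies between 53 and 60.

A confidence interval represents our confidence in the procedure, not a probability statement about the parameter.

Key concept: If we repeated this sampling process many times and computed a 95% CI each time, about 95% of those intervals would contain the true population parameter.

For this specific interval (53, 60):
- Midpoint (point estimate): 56.5
- Margin of error: 3.5

The correct interpretation is the one stating confidence that the true parameter lies in the interval — option D.

D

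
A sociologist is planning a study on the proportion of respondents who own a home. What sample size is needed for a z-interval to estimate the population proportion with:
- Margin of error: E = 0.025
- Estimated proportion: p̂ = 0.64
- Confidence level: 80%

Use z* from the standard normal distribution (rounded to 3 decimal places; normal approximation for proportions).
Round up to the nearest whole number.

Using z* for proportion z-interval (normal approximation).

For 80% confidence, z* = 1.282 (from standard normal table)

Sample size formula for proportion z-interval: n = z*²p̂(1-p̂)/E²

n = 1.282² × 0.64 × 0.36 / 0.025²
  = 1.643524 × 0.2304 / 0.000625
  = 605.8687

Round up to the nearest whole number: n = 606

606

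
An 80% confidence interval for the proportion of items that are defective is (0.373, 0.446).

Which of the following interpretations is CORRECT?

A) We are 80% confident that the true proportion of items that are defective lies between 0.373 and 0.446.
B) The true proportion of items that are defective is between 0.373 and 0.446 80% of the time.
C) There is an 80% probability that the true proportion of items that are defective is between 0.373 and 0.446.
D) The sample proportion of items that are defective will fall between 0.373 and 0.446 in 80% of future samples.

A confidence interval represents our confidence in the procedure, not a probability statement about the parameter.

Key concept: If we repeated this sampling process many times and computed an 80% CI each time, about 80% of those intervals would contain the true population parameter.

For this specific interval (0.373, 0.446):
- Midpoint (point estimate): 0.4095
- Margin of error: 0.0365

The correct interpretation is the one stating confidence that the true parameter lies in the interval — option A.

A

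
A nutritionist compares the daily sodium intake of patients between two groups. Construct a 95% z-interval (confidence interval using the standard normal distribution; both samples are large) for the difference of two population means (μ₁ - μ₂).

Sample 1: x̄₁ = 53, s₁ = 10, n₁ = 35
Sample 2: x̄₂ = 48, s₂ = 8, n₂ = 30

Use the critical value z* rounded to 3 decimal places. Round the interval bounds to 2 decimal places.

Both samples are large (n₁ = 35 ≥ 30, n₂ = 30 ≥ 30), so a z-interval for the difference of means applies.

Point estimate: x̄₁ - x̄₂ = 53 - 48 = 5

Standard error: SE = √(s₁²/n₁ + s₂²/n₂)
= √(10²/35 + 8²/30)
= √(2.857143 + 2.133333)
= 2.233937

For 95% confidence, z* = 1.96 (from standard normal table)
Margin of error: E = z* × SE = 1.96 × 2.233937 = 4.3785

Z-interval: (x̄₁ - x̄₂) ± E = 5 ± 4.3785 = (0.6215, 9.3785)

Rounded to 2 decimal places:

(0.62, 9.38)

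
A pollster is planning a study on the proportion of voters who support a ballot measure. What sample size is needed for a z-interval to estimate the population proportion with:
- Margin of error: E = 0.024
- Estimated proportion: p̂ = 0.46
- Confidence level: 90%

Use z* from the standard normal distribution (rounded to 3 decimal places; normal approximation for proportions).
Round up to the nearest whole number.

Using z* for proportion z-interval (normal approximation).

For 90% confidence, z* = 1.645 (from standard normal table)

Sample size formula for proportion z-interval: n = z*²p̂(1-p̂)/E²

n = 1.645² × 0.46 × 0.54 / 0.024²
  = 2.706025 × 0.2484 / 0.000576
  = 1166.9733

Round up to the nearest whole number: n = 1167

1167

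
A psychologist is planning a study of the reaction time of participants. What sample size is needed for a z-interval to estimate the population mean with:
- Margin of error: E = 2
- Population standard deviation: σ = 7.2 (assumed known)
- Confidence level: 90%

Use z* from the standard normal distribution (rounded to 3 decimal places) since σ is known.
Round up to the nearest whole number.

Using z* since population σ is known (z-interval formula).

For 90% confidence, z* = 1.645 (from standard normal table)

Sample size formula for z-interval: n = (z*σ/E)²

n = (1.645 × 7.2 / 2)²
  = (5.922000)²
  = 35.0701

Round up to the nearest whole number: n = 36

36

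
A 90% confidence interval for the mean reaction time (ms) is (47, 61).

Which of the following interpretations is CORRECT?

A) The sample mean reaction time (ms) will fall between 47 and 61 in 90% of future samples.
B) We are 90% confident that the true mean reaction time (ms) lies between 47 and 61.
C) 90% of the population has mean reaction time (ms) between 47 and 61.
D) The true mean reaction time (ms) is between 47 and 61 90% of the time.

A confidence interval represents our confidence in the procedure, not a probability statement about the parameter.

Key concept: If we repeated this sampling process many times and computed a 90% CI each time, about 90% of those intervals would contain the true population parameter.

For this specific interval (47, 61):
- Midpoint (point estimate): 54
- Margin of error: 7

The correct interpretation is the one stating confidence that the true parameter lies in the interval — option B.

B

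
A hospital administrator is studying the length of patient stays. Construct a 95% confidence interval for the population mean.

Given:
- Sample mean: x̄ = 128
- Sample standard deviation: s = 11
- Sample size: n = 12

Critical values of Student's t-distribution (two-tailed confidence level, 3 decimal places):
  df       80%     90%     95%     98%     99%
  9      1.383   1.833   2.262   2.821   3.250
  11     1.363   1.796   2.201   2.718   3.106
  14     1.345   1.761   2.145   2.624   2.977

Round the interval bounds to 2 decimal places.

The population standard deviation σ is unknown (only the sample standard deviation s is given), so use a t-interval with df = n - 1 = 12 - 1 = 11.

For 95% confidence with df = 11, t* = 2.201 (from t-table)

Standard error: SE = s/√n = 11/√12 = 3.175426

Margin of error: E = t* × SE = 2.201 × 3.175426 = 6.9891

T-interval: x̄ ± E = 128 ± 6.9891 = (121.0109, 134.9891)

Rounded to 2 decimal places:

(121.01, 134.99)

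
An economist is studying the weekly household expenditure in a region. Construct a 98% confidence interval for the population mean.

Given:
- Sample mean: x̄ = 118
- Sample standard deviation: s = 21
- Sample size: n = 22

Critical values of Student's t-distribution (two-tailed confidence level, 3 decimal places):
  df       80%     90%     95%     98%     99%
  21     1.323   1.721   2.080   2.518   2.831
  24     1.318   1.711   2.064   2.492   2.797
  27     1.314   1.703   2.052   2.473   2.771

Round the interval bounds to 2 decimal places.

The population standard deviation σ is unknown (only the sample standard deviation s is given), so use a t-interval with df = n - 1 = 22 - 1 = 21.

For 98% confidence with df = 21, t* = 2.518 (from t-table)

Standard error: SE = s/√n = 21/√22 = 4.477215

Margin of error: E = t* × SE = 2.518 × 4.477215 = 11.2736

T-interval: x̄ ± E = 118 ± 11.2736 = (106.7264, 129.2736)

Rounded to 2 decimal places:

(106.73, 129.27)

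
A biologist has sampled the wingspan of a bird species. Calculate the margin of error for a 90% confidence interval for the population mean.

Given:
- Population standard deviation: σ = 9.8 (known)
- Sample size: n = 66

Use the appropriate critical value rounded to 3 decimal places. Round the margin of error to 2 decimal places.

The population standard deviation σ is known, so use the z-interval margin of error formula.

For 90% confidence, z* = 1.645 (from standard normal table)

Margin of error formula for z-interval: E = z* × σ/√n

E = 1.645 × 9.8/√66
  = 1.645 × 1.206297
  = 1.9844

Rounded to 2 decimal places:

1.98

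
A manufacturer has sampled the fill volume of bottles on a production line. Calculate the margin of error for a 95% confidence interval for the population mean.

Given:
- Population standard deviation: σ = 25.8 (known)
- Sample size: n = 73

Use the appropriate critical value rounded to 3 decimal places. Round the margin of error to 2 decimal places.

The population standard deviation σ is known, so use the z-interval margin of error formula.

For 95% confidence, z* = 1.96 (from standard normal table)

Margin of error formula for z-interval: E = z* × σ/√n

E = 1.96 × 25.8/√73
  = 1.96 × 3.019662
  = 5.9185

Rounded to 2 decimal places:

5.92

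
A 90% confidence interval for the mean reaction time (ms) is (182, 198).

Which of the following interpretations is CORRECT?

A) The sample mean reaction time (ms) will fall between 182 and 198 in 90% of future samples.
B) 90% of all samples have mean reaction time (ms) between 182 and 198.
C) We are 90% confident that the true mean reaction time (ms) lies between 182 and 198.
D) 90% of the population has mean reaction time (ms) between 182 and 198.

A confidence interval represents our confidence in the procedure, not a probability statement about the parameter.

Key concept: If we repeated this sampling process many times and computed a 90% CI each time, about 90% of those intervals would contain the true population parameter.

For this specific interval (182, 198):
- Midpoint (point estimate): 190
- Margin of error: 8

The correct interpretation is the one stating confidence that the true parameter lies in the interval — option C.

C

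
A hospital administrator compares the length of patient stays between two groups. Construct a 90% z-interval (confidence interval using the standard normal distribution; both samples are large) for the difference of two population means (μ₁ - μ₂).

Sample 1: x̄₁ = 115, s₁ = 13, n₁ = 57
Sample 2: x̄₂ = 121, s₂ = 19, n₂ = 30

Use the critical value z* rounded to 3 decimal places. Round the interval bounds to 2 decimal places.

Both samples are large (n₁ = 57 ≥ 30, n₂ = 30 ≥ 30), so a z-interval for the difference of means applies.

Point estimate: x̄₁ - x̄₂ = 115 - 121 = -6

Standard error: SE = √(s₁²/n₁ + s₂²/n₂)
= √(13²/57 + 19²/30)
= √(2.964912 + 12.033333)
= 3.872757

For 90% confidence, z* = 1.645 (from standard normal table)
Margin of error: E = z* × SE = 1.645 × 3.872757 = 6.3707

Z-interval: (x̄₁ - x̄₂) ± E = -6 ± 6.3707 = (-12.3707, 0.3707)

Rounded to 2 decimal places:

(-12.37, 0.37)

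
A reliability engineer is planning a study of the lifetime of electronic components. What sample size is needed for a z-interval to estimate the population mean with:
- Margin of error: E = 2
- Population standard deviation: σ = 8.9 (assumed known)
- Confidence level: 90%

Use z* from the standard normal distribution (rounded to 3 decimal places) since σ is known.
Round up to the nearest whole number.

Using z* since population σ is known (z-interval formula).

For 90% confidence, z* = 1.645 (from standard normal table)

Sample size formula for z-interval: n = (z*σ/E)²

n = (1.645 × 8.9 / 2)²
  = (7.320250)²
  = 53.5861

Round up to the nearest whole number: n = 54

54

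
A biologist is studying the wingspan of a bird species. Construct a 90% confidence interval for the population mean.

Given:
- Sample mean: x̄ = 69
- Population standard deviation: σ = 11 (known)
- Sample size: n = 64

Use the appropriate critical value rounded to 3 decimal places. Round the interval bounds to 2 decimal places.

The population standard deviation σ is known, so use a z-interval (standard normal critical value).

For 90% confidence, z* = 1.645 (from standard normal table)

Standard error: SE = σ/√n = 11/√64 = 1.375000

Margin of error: E = z* × SE = 1.645 × 1.375000 = 2.2619

Z-interval: x̄ ± E = 69 ± 2.2619 = (66.7381, 71.2619)

Rounded to 2 decimal places:

(66.74, 71.26)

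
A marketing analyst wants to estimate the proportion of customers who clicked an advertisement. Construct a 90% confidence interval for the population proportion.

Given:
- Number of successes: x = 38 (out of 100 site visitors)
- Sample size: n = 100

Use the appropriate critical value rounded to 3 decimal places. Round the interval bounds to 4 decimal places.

Sample proportion: p̂ = 38/100 = 0.380000

Check conditions for normal approximation:
  np̂ = 38 ≥ 10 ✓
  n(1-p̂) = 62 ≥ 10 ✓

The sample is large enough, so use a z-interval (normal approximation) for the proportion.

For 90% confidence, z* = 1.645 (from standard normal table)

Standard error: SE = √(p̂(1-p̂)/n) = √(0.380000×0.620000/100) = 0.04853864

Margin of error: E = z* × SE = 1.645 × 0.04853864 = 0.079846

Z-interval: p̂ ± E = 0.380000 ± 0.079846 = (0.300154, 0.459846)

Rounded to 4 decimal places:

(0.3002, 0.4598)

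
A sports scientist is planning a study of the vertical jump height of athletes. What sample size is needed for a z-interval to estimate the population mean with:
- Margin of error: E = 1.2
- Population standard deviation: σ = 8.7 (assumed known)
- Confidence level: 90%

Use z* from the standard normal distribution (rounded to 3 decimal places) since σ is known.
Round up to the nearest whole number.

Using z* since population σ is known (z-interval formula).

For 90% confidence, z* = 1.645 (from standard normal table)

Sample size formula for z-interval: n = (z*σ/E)²

n = (1.645 × 8.7 / 1.2)²
  = (11.926250)²
  = 142.2354

Round up to the nearest whole number: n = 143

143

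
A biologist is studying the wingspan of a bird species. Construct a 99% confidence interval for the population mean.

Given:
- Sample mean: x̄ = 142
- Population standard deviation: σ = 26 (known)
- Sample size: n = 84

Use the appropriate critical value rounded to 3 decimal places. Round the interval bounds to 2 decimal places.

The population standard deviation σ is known, so use a z-interval (standard normal critical value).

For 99% confidence, z* = 2.576 (from standard normal table)

Standard error: SE = σ/√n = 26/√84 = 2.836833

Margin of error: E = z* × SE = 2.576 × 2.836833 = 7.3077

Z-interval: x̄ ± E = 142 ± 7.3077 = (134.6923, 149.3077)

Rounded to 2 decimal places:

(134.69, 149.31)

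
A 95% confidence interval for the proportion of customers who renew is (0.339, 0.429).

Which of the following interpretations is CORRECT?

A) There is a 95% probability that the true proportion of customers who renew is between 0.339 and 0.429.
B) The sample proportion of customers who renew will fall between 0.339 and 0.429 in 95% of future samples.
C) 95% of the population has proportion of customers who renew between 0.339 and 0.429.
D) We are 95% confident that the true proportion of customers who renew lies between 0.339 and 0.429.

A confidence interval represents our confidence in the procedure, not a probability statement about the parameter.

Key concept: If we repeated this sampling process many times and computed a 95% CI each time, about 95% of those intervals would contain the true population parameter.

For this specific interval (0.339, 0.429):
- Midpoint (point estimate): 0.384
- Margin of error: 0.045

The correct interpretation is the one stating confidence that the true parameter lies in the interval — option D.

D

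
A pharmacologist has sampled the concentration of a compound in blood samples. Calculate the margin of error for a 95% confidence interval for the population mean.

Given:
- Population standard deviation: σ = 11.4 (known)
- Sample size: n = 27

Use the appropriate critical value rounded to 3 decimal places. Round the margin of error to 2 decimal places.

The population standard deviation σ is known, so use the z-interval margin of error formula.

For 95% confidence, z* = 1.96 (from standard normal table)

Margin of error formula for z-interval: E = z* × σ/√n

E = 1.96 × 11.4/√27
  = 1.96 × 2.193931
  = 4.3001

Rounded to 2 decimal places:

4.30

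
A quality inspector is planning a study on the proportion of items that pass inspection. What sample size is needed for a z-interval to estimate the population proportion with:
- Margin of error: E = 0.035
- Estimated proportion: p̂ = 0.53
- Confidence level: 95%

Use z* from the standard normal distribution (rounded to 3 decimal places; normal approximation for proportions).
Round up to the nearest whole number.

Using z* for proportion z-interval (normal approximation).

For 95% confidence, z* = 1.96 (from standard normal table)

Sample size formula for proportion z-interval: n = z*²p̂(1-p̂)/E²

n = 1.96² × 0.53 × 0.47 / 0.035²
  = 3.8416 × 0.2491 / 0.001225
  = 781.1776

Round up to the nearest whole number: n = 782

782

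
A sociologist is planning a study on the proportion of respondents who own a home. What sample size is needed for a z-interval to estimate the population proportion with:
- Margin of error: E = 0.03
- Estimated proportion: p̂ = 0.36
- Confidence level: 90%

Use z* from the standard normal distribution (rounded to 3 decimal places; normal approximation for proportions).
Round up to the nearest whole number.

Using z* for proportion z-interval (normal approximation).

For 90% confidence, z* = 1.645 (from standard normal table)

Sample size formula for proportion z-interval: n = z*²p̂(1-p̂)/E²

n = 1.645² × 0.36 × 0.64 / 0.03²
  = 2.706025 × 0.2304 / 0.0009
  = 692.7424

Round up to the nearest whole number: n = 693

693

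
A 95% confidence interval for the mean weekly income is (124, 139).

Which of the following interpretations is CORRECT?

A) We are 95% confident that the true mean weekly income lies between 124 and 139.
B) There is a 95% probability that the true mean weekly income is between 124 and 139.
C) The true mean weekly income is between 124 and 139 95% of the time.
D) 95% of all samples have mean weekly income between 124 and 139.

A confidence interval represents our confidence in the procedure, not a probability statement about the parameter.

Key concept: If we repeated this sampling process many times and computed a 95% CI each time, about 95% of those intervals would contain the true population parameter.

For this specific interval (124, 139):
- Midpoint (point estimate): 131.5
- Margin of error: 7.5

The correct interpretation is the one stating confidence that the true parameter lies in the interval — option A.

A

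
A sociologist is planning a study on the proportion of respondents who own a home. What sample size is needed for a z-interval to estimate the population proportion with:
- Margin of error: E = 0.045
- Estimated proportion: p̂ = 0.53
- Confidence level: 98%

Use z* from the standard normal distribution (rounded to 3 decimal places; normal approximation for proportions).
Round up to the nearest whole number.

Using z* for proportion z-interval (normal approximation).

For 98% confidence, z* = 2.326 (from standard normal table)

Sample size formula for proportion z-interval: n = z*²p̂(1-p̂)/E²

n = 2.326² × 0.53 × 0.47 / 0.045²
  = 5.410276 × 0.2491 / 0.002025
  = 665.5307

Round up to the nearest whole number: n = 666

666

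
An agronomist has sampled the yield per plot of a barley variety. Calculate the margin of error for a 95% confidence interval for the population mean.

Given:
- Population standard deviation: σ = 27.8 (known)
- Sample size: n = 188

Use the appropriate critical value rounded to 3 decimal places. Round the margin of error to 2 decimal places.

The population standard deviation σ is known, so use the z-interval margin of error formula.

For 95% confidence, z* = 1.96 (from standard normal table)

Margin of error formula for z-interval: E = z* × σ/√n

E = 1.96 × 27.8/√188
  = 1.96 × 2.027523
  = 3.9739

Rounded to 2 decimal places:

3.97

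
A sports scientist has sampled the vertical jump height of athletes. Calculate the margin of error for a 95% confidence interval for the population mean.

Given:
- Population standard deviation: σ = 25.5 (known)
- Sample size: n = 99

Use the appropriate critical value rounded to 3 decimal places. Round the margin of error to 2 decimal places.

The population standard deviation σ is known, so use the z-interval margin of error formula.

For 95% confidence, z* = 1.96 (from standard normal table)

Margin of error formula for z-interval: E = z* × σ/√n

E = 1.96 × 25.5/√99
  = 1.96 × 2.562846
  = 5.0232

Rounded to 2 decimal places:

5.02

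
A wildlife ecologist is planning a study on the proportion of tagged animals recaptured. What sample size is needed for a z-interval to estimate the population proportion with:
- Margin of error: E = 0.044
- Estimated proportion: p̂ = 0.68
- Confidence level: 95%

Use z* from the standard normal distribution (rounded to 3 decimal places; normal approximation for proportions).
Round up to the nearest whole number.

Using z* for proportion z-interval (normal approximation).

For 95% confidence, z* = 1.96 (from standard normal table)

Sample size formula for proportion z-interval: n = z*²p̂(1-p̂)/E²

n = 1.96² × 0.68 × 0.32 / 0.044²
  = 3.8416 × 0.2176 / 0.001936
  = 431.7831

Round up to the nearest whole number: n = 432

432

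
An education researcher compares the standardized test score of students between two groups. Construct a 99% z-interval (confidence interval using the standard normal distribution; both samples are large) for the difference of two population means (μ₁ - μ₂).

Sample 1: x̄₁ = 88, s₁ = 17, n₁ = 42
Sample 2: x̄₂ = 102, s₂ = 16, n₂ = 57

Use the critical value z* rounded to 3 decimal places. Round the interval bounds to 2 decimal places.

Both samples are large (n₁ = 42 ≥ 30, n₂ = 57 ≥ 30), so a z-interval for the difference of means applies.

Point estimate: x̄₁ - x̄₂ = 88 - 102 = -14

Standard error: SE = √(s₁²/n₁ + s₂²/n₂)
= √(17²/42 + 16²/57)
= √(6.880952 + 4.491228)
= 3.372266

For 99% confidence, z* = 2.576 (from standard normal table)
Margin of error: E = z* × SE = 2.576 × 3.372266 = 8.6870

Z-interval: (x̄₁ - x̄₂) ± E = -14 ± 8.6870 = (-22.6870, -5.3130)

Rounded to 2 decimal places:

(-22.69, -5.31)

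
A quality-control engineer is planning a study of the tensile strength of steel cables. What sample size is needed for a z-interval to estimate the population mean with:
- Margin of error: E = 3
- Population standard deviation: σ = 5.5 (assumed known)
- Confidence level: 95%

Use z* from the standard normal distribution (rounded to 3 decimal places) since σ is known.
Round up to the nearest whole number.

Using z* since population σ is known (z-interval formula).

For 95% confidence, z* = 1.96 (from standard normal table)

Sample size formula for z-interval: n = (z*σ/E)²

n = (1.96 × 5.5 / 3)²
  = (3.593333)²
  = 12.9120

Round up to the nearest whole number: n = 13

13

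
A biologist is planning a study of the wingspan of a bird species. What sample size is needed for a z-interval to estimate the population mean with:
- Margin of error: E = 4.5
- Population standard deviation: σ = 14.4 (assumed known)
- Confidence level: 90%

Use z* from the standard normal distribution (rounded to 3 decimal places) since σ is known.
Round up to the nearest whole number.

Using z* since population σ is known (z-interval formula).

For 90% confidence, z* = 1.645 (from standard normal table)

Sample size formula for z-interval: n = (z*σ/E)²

n = (1.645 × 14.4 / 4.5)²
  = (5.264000)²
  = 27.7097

Round up to the nearest whole number: n = 28

28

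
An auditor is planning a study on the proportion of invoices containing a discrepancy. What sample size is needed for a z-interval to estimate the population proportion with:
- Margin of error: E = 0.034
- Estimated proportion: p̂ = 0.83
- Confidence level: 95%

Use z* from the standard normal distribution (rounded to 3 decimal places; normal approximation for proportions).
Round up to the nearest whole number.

Using z* for proportion z-interval (normal approximation).

For 95% confidence, z* = 1.96 (from standard normal table)

Sample size formula for proportion z-interval: n = z*²p̂(1-p̂)/E²

n = 1.96² × 0.83 × 0.17 / 0.034²
  = 3.8416 × 0.1411 / 0.001156
  = 468.9012

Round up to the nearest whole number: n = 469

469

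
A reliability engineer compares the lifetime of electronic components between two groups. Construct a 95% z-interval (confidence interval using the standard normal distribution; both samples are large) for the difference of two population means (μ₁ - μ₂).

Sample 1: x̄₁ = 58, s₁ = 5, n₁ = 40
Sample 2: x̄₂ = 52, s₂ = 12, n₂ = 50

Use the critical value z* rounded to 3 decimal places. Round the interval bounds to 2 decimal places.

Both samples are large (n₁ = 40 ≥ 30, n₂ = 50 ≥ 30), so a z-interval for the difference of means applies.

Point estimate: x̄₁ - x̄₂ = 58 - 52 = 6

Standard error: SE = √(s₁²/n₁ + s₂²/n₂)
= √(5²/40 + 12²/50)
= √(0.625000 + 2.880000)
= 1.872165

For 95% confidence, z* = 1.96 (from standard normal table)
Margin of error: E = z* × SE = 1.96 × 1.872165 = 3.6694

Z-interval: (x̄₁ - x̄₂) ± E = 6 ± 3.6694 = (2.3306, 9.6694)

Rounded to 2 decimal places:

(2.33, 9.67)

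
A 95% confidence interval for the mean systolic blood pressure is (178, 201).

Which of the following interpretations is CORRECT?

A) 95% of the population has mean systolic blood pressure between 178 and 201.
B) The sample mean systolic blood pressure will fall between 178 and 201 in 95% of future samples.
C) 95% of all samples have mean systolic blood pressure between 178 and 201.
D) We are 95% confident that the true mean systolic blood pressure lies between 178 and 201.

A confidence interval represents our confidence in the procedure, not a probability statement about the parameter.

Key concept: If we repeated this sampling process many times and computed a 95% CI each time, about 95% of those intervals would contain the true population parameter.

For this specific interval (178, 201):
- Midpoint (point estimate): 189.5
- Margin of error: 11.5

The correct interpretation is the one stating confidence that the true parameter lies in the interval — option D.

D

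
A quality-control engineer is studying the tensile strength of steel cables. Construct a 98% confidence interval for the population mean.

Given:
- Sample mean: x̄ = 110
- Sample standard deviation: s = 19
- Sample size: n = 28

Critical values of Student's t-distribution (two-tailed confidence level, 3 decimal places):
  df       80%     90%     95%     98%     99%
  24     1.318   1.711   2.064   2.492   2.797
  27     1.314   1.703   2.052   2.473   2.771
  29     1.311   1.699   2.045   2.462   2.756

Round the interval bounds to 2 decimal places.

The population standard deviation σ is unknown (only the sample standard deviation s is given), so use a t-interval with df = n - 1 = 28 - 1 = 27.

For 98% confidence with df = 27, t* = 2.473 (from t-table)

Standard error: SE = s/√n = 19/√28 = 3.590662

Margin of error: E = t* × SE = 2.473 × 3.590662 = 8.8797

T-interval: x̄ ± E = 110 ± 8.8797 = (101.1203, 118.8797)

Rounded to 2 decimal places:

(101.12, 118.88)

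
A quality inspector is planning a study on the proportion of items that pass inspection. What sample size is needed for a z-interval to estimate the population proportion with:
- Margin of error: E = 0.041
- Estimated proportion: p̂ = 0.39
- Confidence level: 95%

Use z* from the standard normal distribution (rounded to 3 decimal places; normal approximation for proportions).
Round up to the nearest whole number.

Using z* for proportion z-interval (normal approximation).

For 95% confidence, z* = 1.96 (from standard normal table)

Sample size formula for proportion z-interval: n = z*²p̂(1-p̂)/E²

n = 1.96² × 0.39 × 0.61 / 0.041²
  = 3.8416 × 0.2379 / 0.001681
  = 543.6744

Round up to the nearest whole number: n = 544

544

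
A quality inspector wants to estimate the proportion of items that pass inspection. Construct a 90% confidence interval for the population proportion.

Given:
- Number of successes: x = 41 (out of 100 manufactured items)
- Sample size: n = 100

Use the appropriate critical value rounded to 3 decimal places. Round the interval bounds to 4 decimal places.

Sample proportion: p̂ = 41/100 = 0.410000

Check conditions for normal approximation:
  np̂ = 41 ≥ 10 ✓
  n(1-p̂) = 59 ≥ 10 ✓

The sample is large enough, so use a z-interval (normal approximation) for the proportion.

For 90% confidence, z* = 1.645 (from standard normal table)

Standard error: SE = √(p̂(1-p̂)/n) = √(0.410000×0.590000/100) = 0.04918333

Margin of error: E = z* × SE = 1.645 × 0.04918333 = 0.080907

Z-interval: p̂ ± E = 0.410000 ± 0.080907 = (0.329093, 0.490907)

Rounded to 4 decimal places:

(0.3291, 0.4909)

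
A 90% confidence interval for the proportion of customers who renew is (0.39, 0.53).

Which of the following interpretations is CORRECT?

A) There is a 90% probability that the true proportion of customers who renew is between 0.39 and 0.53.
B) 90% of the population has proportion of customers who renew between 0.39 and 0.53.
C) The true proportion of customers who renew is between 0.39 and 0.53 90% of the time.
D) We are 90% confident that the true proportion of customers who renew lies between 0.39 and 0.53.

A confidence interval represents our confidence in the procedure, not a probability statement about the parameter.

Key concept: If we repeated this sampling process many times and computed a 90% CI each time, about 90% of those intervals would contain the true population parameter.

For this specific interval (0.39, 0.53):
- Midpoint (point estimate): 0.46
- Margin of error: 0.07

The correct interpretation is the one stating confidence that the true parameter lies in the interval — option D.

D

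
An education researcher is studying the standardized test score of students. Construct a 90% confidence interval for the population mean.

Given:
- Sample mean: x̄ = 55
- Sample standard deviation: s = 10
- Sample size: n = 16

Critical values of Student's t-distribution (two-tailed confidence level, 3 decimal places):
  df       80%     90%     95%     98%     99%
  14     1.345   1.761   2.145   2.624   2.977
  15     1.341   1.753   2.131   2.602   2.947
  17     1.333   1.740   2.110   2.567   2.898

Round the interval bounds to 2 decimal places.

The population standard deviation σ is unknown (only the sample standard deviation s is given), so use a t-interval with df = n - 1 = 16 - 1 = 15.

For 90% confidence with df = 15, t* = 1.753 (from t-table)

Standard error: SE = s/√n = 10/√16 = 2.500000

Margin of error: E = t* × SE = 1.753 × 2.500000 = 4.3825

T-interval: x̄ ± E = 55 ± 4.3825 = (50.6175, 59.3825)

Rounded to 2 decimal places:

(50.62, 59.38)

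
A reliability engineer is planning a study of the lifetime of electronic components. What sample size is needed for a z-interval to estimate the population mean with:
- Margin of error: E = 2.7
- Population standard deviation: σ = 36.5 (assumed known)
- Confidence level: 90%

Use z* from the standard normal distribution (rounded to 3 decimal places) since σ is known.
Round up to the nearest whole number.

Using z* since population σ is known (z-interval formula).

For 90% confidence, z* = 1.645 (from standard normal table)

Sample size formula for z-interval: n = (z*σ/E)²

n = (1.645 × 36.5 / 2.7)²
  = (22.237963)²
  = 494.5270

Round up to the nearest whole number: n = 495

495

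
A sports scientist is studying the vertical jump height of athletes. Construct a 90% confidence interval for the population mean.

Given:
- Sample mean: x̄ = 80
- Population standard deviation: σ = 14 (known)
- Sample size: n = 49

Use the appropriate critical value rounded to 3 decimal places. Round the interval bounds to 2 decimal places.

The population standard deviation σ is known, so use a z-interval (standard normal critical value).

For 90% confidence, z* = 1.645 (from standard normal table)

Standard error: SE = σ/√n = 14/√49 = 2.000000

Margin of error: E = z* × SE = 1.645 × 2.000000 = 3.2900

Z-interval: x̄ ± E = 80 ± 3.2900 = (76.7100, 83.2900)

Rounded to 2 decimal places:

(76.71, 83.29)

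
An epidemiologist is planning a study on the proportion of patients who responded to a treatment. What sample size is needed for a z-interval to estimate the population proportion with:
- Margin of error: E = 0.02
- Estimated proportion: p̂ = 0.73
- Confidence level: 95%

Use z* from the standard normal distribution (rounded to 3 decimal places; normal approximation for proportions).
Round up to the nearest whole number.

Using z* for proportion z-interval (normal approximation).

For 95% confidence, z* = 1.96 (from standard normal table)

Sample size formula for proportion z-interval: n = z*²p̂(1-p̂)/E²

n = 1.96² × 0.73 × 0.27 / 0.02²
  = 3.8416 × 0.1971 / 0.0004
  = 1892.9484

Round up to the nearest whole number: n = 1893

1893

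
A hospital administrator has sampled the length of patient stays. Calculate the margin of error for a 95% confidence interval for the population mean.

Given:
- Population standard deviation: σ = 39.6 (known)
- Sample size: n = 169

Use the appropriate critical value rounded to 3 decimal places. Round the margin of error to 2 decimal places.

The population standard deviation σ is known, so use the z-interval margin of error formula.

For 95% confidence, z* = 1.96 (from standard normal table)

Margin of error formula for z-interval: E = z* × σ/√n

E = 1.96 × 39.6/√169
  = 1.96 × 3.046154
  = 5.9705

Rounded to 2 decimal places:

5.97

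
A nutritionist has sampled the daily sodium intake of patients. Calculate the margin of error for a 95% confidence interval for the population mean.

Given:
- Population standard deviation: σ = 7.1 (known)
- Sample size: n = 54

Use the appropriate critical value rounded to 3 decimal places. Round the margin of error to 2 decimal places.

The population standard deviation σ is known, so use the z-interval margin of error formula.

For 95% confidence, z* = 1.96 (from standard normal table)

Margin of error formula for z-interval: E = z* × σ/√n

E = 1.96 × 7.1/√54
  = 1.96 × 0.966188
  = 1.8937

Rounded to 2 decimal places:

1.89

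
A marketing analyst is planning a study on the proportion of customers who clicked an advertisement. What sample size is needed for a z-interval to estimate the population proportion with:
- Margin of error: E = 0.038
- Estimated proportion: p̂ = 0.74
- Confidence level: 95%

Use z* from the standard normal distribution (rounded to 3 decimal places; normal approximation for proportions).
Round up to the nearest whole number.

Using z* for proportion z-interval (normal approximation).

For 95% confidence, z* = 1.96 (from standard normal table)

Sample size formula for proportion z-interval: n = z*²p̂(1-p̂)/E²

n = 1.96² × 0.74 × 0.26 / 0.038²
  = 3.8416 × 0.1924 / 0.001444
  = 511.8586

Round up to the nearest whole number: n = 512

512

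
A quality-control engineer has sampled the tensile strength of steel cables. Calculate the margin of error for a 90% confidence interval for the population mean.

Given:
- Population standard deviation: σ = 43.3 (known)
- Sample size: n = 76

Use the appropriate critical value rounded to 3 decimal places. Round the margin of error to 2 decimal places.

The population standard deviation σ is known, so use the z-interval margin of error formula.

For 90% confidence, z* = 1.645 (from standard normal table)

Margin of error formula for z-interval: E = z* × σ/√n

E = 1.645 × 43.3/√76
  = 1.645 × 4.966851
  = 8.1705

Rounded to 2 decimal places:

8.17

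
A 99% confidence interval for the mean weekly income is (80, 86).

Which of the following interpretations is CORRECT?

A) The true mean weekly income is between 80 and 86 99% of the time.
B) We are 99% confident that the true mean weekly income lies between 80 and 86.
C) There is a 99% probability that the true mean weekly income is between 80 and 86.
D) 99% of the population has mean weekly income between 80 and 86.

A confidence interval represents our confidence in the procedure, not a probability statement about the parameter.

Key concept: If we repeated this sampling process many times and computed a 99% CI each time, about 99% of those intervals would contain the true population parameter.

For this specific interval (80, 86):
- Midpoint (point estimate): 83
- Margin of error: 3

The correct interpretation is the one stating confidence that the true parameter lies in the interval — option B.

B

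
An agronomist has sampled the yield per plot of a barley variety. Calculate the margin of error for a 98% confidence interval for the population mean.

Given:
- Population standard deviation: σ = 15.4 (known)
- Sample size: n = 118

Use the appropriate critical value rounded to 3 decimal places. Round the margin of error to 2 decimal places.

The population standard deviation σ is known, so use the z-interval margin of error formula.

For 98% confidence, z* = 2.326 (from standard normal table)

Margin of error formula for z-interval: E = z* × σ/√n

E = 2.326 × 15.4/√118
  = 2.326 × 1.417685
  = 3.2975

Rounded to 2 decimal places:

3.30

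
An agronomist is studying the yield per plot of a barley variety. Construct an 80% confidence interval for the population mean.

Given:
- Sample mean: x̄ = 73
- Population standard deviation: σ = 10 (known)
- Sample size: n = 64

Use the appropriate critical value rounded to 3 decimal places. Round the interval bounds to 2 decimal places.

The population standard deviation σ is known, so use a z-interval (standard normal critical value).

For 80% confidence, z* = 1.282 (from standard normal table)

Standard error: SE = σ/√n = 10/√64 = 1.250000

Margin of error: E = z* × SE = 1.282 × 1.250000 = 1.6025

Z-interval: x̄ ± E = 73 ± 1.6025 = (71.3975, 74.6025)

Rounded to 2 decimal places:

(71.40, 74.60)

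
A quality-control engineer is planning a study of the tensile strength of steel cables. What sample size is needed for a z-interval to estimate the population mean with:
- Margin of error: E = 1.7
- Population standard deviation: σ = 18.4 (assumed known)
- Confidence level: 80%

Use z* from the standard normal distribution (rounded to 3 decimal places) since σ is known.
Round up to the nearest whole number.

Using z* since population σ is known (z-interval formula).

For 80% confidence, z* = 1.282 (from standard normal table)

Sample size formula for z-interval: n = (z*σ/E)²

n = (1.282 × 18.4 / 1.7)²
  = (13.875765)²
  = 192.5368

Round up to the nearest whole number: n = 193

193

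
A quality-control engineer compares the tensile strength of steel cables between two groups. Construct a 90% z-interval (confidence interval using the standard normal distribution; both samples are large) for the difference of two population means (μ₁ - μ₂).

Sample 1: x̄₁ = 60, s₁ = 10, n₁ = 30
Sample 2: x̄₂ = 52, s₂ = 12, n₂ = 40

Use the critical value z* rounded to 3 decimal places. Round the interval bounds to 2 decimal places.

Both samples are large (n₁ = 30 ≥ 30, n₂ = 40 ≥ 30), so a z-interval for the difference of means applies.

Point estimate: x̄₁ - x̄₂ = 60 - 52 = 8

Standard error: SE = √(s₁²/n₁ + s₂²/n₂)
= √(10²/30 + 12²/40)
= √(3.333333 + 3.600000)
= 2.633122

For 90% confidence, z* = 1.645 (from standard normal table)
Margin of error: E = z* × SE = 1.645 × 2.633122 = 4.3315

Z-interval: (x̄₁ - x̄₂) ± E = 8 ± 4.3315 = (3.6685, 12.3315)

Rounded to 2 decimal places:

(3.67, 12.33)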